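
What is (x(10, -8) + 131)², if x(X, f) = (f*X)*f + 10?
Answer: 609961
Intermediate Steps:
x(X, f) = 10 + X*f² (x(X, f) = (X*f)*f + 10 = X*f² + 10 = 10 + X*f²)
(x(10, -8) + 131)² = ((10 + 10*(-8)²) + 131)² = ((10 + 10*64) + 131)² = ((10 + 640) + 131)² = (650 + 131)² = 781² = 609961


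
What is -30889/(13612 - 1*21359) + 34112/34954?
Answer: 671979885/135394319 ≈ 4.9631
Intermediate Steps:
-30889/(13612 - 1*21359) + 34112/34954 = -30889/(13612 - 21359) + 34112*(1/34954) = -30889/(-7747) + 17056/17477 = -30889*(-1/7747) + 17056/17477 = 30889/7747 + 17056/17477 = 671979885/135394319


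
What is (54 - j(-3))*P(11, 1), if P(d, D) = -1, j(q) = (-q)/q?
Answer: -55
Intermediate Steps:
j(q) = -1
(54 - j(-3))*P(11, 1) = (54 - 1*(-1))*(-1) = (54 + 1)*(-1) = 55*(-1) = -55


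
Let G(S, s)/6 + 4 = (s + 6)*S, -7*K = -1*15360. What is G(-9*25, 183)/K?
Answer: -297703/2560 ≈ -116.29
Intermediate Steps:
K = 15360/7 (K = -(-1)*15360/7 = -1/7*(-15360) = 15360/7 ≈ 2194.3)
G(S, s) = -24 + 6*S*(6 + s) (G(S, s) = -24 + 6*((s + 6)*S) = -24 + 6*((6 + s)*S) = -24 + 6*(S*(6 + s)) = -24 + 6*S*(6 + s))
G(-9*25, 183)/K = (-24 + 36*(-9*25) + 6*(-9*25)*183)/(15360/7) = (-24 + 36*(-225) + 6*(-225)*183)*(7/15360) = (-24 - 8100 - 247050)*(7/15360) = -255174*7/15360 = -297703/2560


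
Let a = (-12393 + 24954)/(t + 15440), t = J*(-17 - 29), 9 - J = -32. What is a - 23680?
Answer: -106982053/4518 ≈ -23679.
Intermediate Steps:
J = 41 (J = 9 - 1*(-32) = 9 + 32 = 41)
t = -1886 (t = 41*(-17 - 29) = 41*(-46) = -1886)
a = 4187/4518 (a = (-12393 + 24954)/(-1886 + 15440) = 12561/13554 = 12561*(1/13554) = 4187/4518 ≈ 0.92674)
a - 23680 = 4187/4518 - 23680 = -106982053/4518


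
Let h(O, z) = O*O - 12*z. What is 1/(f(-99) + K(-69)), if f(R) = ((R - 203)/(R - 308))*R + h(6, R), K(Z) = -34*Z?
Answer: 37/129372 ≈ 0.00028600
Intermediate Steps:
h(O, z) = O**2 - 12*z
f(R) = 36 - 12*R + R*(-203 + R)/(-308 + R) (f(R) = ((R - 203)/(R - 308))*R + (6**2 - 12*R) = ((-203 + R)/(-308 + R))*R + (36 - 12*R) = R*(-203 + R)/(-308 + R) + (36 - 12*R) = 36 - 12*R + R*(-203 + R)/(-308 + R))
1/(f(-99) + K(-69)) = 1/((-11088 - 11*(-99)**2 + 3529*(-99))/(-308 - 99) - 34*(-69)) = 1/((-11088 - 11*9801 - 349371)/(-407) + 2346) = 1/(-(-11088 - 107811 - 349371)/407 + 2346) = 1/(-1/407*(-468270) + 2346) = 1/(42570/37 + 2346) = 1/(129372/37) = 37/129372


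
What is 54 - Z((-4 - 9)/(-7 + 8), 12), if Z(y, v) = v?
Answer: 42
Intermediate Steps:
54 - Z((-4 - 9)/(-7 + 8), 12) = 54 - 1*12 = 54 - 12 = 42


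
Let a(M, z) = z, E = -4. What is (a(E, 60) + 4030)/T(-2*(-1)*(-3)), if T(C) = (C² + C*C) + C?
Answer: 2045/33 ≈ 61.970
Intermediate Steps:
T(C) = C + 2*C² (T(C) = (C² + C²) + C = 2*C² + C = C + 2*C²)
(a(E, 60) + 4030)/T(-2*(-1)*(-3)) = (60 + 4030)/(((-2*(-1)*(-3))*(1 + 2*(-2*(-1)*(-3))))) = 4090/(((2*(-3))*(1 + 2*(2*(-3))))) = 4090/((-6*(1 + 2*(-6)))) = 4090/((-6*(1 - 12))) = 4090/((-6*(-11))) = 4090/66 = 4090*(1/66) = 2045/33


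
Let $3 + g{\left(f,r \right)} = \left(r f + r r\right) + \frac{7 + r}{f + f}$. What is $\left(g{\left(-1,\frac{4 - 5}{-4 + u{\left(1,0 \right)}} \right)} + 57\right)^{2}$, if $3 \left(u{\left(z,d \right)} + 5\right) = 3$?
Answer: $\frac{10374841}{4096} \approx 2532.9$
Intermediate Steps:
$u{\left(z,d \right)} = -4$ ($u{\left(z,d \right)} = -5 + \frac{1}{3} \cdot 3 = -5 + 1 = -4$)
$g{\left(f,r \right)} = -3 + r^{2} + f r + \frac{7 + r}{2 f}$ ($g{\left(f,r \right)} = -3 + \left(\left(r f + r r\right) + \frac{7 + r}{f + f}\right) = -3 + \left(\left(f r + r^{2}\right) + \frac{7 + r}{2 f}\right) = -3 + \left(\left(r^{2} + f r\right) + \left(7 + r\right) \frac{1}{2 f}\right) = -3 + \left(\left(r^{2} + f r\right) + \frac{7 + r}{2 f}\right) = -3 + \left(r^{2} + f r + \frac{7 + r}{2 f}\right) = -3 + r^{2} + f r + \frac{7 + r}{2 f}$)
$\left(g{\left(-1,\frac{4 - 5}{-4 + u{\left(1,0 \right)}} \right)} + 57\right)^{2} = \left(\frac{7 + \frac{4 - 5}{-4 - 4} + 2 \left(-1\right) \left(-3 + \left(\frac{4 - 5}{-4 - 4}\right)^{2} - \frac{4 - 5}{-4 - 4}\right)}{2 \left(-1\right)} + 57\right)^{2} = \left(\frac{1}{2} \left(-1\right) \left(7 - \frac{1}{-8} + 2 \left(-1\right) \left(-3 + \left(- \frac{1}{-8}\right)^{2} - - \frac{1}{-8}\right)\right) + 57\right)^{2} = \left(\frac{1}{2} \left(-1\right) \left(7 - - \frac{1}{8} + 2 \left(-1\right) \left(-3 + \left(\left(-1\right) \left(- \frac{1}{8}\right)\right)^{2} - \left(-1\right) \left(- \frac{1}{8}\right)\right)\right) + 57\right)^{2} = \left(\frac{1}{2} \left(-1\right) \left(7 + \frac{1}{8} + 2 \left(-1\right) \left(-3 + \left(\frac{1}{8}\right)^{2} - \frac{1}{8}\right)\right) + 57\right)^{2} = \left(\frac{1}{2} \left(-1\right) \left(7 + \frac{1}{8} + 2 \left(-1\right) \left(-3 + \frac{1}{64} - \frac{1}{8}\right)\right) + 57\right)^{2} = \left(\frac{1}{2} \left(-1\right) \left(7 + \frac{1}{8} + 2 \left(-1\right) \left(- \frac{199}{64}\right)\right) + 57\right)^{2} = \left(\frac{1}{2} \left(-1\right) \left(7 + \frac{1}{8} + \frac{199}{32}\right) + 57\right)^{2} = \left(\frac{1}{2} \left(-1\right) \frac{427}{32} + 57\right)^{2} = \left(- \frac{427}{64} + 57\right)^{2} = \left(\frac{3221}{64}\right)^{2} = \frac{10374841}{4096}$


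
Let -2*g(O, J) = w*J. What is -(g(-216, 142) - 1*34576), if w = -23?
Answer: 32943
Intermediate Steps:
g(O, J) = 23*J/2 (g(O, J) = -(-23)*J/2 = 23*J/2)
-(g(-216, 142) - 1*34576) = -((23/2)*142 - 1*34576) = -(1633 - 34576) = -1*(-32943) = 32943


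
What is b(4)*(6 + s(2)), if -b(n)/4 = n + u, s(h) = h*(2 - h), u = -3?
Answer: -24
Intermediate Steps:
b(n) = 12 - 4*n (b(n) = -4*(n - 3) = -4*(-3 + n) = 12 - 4*n)
b(4)*(6 + s(2)) = (12 - 4*4)*(6 + 2*(2 - 1*2)) = (12 - 16)*(6 + 2*(2 - 2)) = -4*(6 + 2*0) = -4*(6 + 0) = -4*6 = -24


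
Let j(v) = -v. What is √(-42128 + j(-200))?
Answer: 2*I*√10482 ≈ 204.76*I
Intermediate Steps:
√(-42128 + j(-200)) = √(-42128 - 1*(-200)) = √(-42128 + 200) = √(-41928) = 2*I*√10482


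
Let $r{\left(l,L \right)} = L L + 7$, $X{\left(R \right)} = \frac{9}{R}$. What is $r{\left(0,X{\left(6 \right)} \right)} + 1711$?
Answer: $\frac{6881}{4} \approx 1720.3$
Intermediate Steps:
$r{\left(l,L \right)} = 7 + L^{2}$ ($r{\left(l,L \right)} = L^{2} + 7 = 7 + L^{2}$)
$r{\left(0,X{\left(6 \right)} \right)} + 1711 = \left(7 + \left(\frac{9}{6}\right)^{2}\right) + 1711 = \left(7 + \left(9 \cdot \frac{1}{6}\right)^{2}\right) + 1711 = \left(7 + \left(\frac{3}{2}\right)^{2}\right) + 1711 = \left(7 + \frac{9}{4}\right) + 1711 = \frac{37}{4} + 1711 = \frac{6881}{4}$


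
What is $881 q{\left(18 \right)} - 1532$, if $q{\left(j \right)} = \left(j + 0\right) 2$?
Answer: $30184$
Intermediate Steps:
$q{\left(j \right)} = 2 j$ ($q{\left(j \right)} = j 2 = 2 j$)
$881 q{\left(18 \right)} - 1532 = 881 \cdot 2 \cdot 18 - 1532 = 881 \cdot 36 - 1532 = 31716 - 1532 = 30184$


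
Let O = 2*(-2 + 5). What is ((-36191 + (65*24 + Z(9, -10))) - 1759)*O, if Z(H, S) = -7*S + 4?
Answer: -217896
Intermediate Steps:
Z(H, S) = 4 - 7*S
O = 6 (O = 2*3 = 6)
((-36191 + (65*24 + Z(9, -10))) - 1759)*O = ((-36191 + (65*24 + (4 - 7*(-10)))) - 1759)*6 = ((-36191 + (1560 + (4 + 70))) - 1759)*6 = ((-36191 + (1560 + 74)) - 1759)*6 = ((-36191 + 1634) - 1759)*6 = (-34557 - 1759)*6 = -36316*6 = -217896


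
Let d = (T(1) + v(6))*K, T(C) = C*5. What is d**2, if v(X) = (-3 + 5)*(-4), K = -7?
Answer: 441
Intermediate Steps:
v(X) = -8 (v(X) = 2*(-4) = -8)
T(C) = 5*C
d = 21 (d = (5*1 - 8)*(-7) = (5 - 8)*(-7) = -3*(-7) = 21)
d**2 = 21**2 = 441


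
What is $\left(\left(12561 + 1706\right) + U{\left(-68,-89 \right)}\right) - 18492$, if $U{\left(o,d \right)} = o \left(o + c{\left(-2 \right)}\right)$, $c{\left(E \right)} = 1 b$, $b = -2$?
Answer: $535$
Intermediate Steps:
$c{\left(E \right)} = -2$ ($c{\left(E \right)} = 1 \left(-2\right) = -2$)
$U{\left(o,d \right)} = o \left(-2 + o\right)$ ($U{\left(o,d \right)} = o \left(o - 2\right) = o \left(-2 + o\right)$)
$\left(\left(12561 + 1706\right) + U{\left(-68,-89 \right)}\right) - 18492 = \left(\left(12561 + 1706\right) - 68 \left(-2 - 68\right)\right) - 18492 = \left(14267 - -4760\right) - 18492 = \left(14267 + 4760\right) - 18492 = 19027 - 18492 = 535$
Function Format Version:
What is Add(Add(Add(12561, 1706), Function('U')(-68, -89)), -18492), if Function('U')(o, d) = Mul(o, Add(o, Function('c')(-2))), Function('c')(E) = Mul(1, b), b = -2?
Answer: 535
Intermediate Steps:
Function('c')(E) = -2 (Function('c')(E) = Mul(1, -2) = -2)
Function('U')(o, d) = Mul(o, Add(-2, o)) (Function('U')(o, d) = Mul(o, Add(o, -2)) = Mul(o, Add(-2, o)))
Add(Add(Add(12561, 1706), Function('U')(-68, -89)), -18492) = Add(Add(Add(12561, 1706), Mul(-68, Add(-2, -68))), -18492) = Add(Add(14267, Mul(-68, -70)), -18492) = Add(Add(14267, 4760), -18492) = Add(19027, -18492) = 535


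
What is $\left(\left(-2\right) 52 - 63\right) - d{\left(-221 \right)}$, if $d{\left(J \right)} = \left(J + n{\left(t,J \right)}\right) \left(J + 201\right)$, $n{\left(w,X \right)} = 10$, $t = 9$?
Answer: $-4387$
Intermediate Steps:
$d{\left(J \right)} = \left(10 + J\right) \left(201 + J\right)$ ($d{\left(J \right)} = \left(J + 10\right) \left(J + 201\right) = \left(10 + J\right) \left(201 + J\right)$)
$\left(\left(-2\right) 52 - 63\right) - d{\left(-221 \right)} = \left(\left(-2\right) 52 - 63\right) - \left(2010 + \left(-221\right)^{2} + 211 \left(-221\right)\right) = \left(-104 - 63\right) - \left(2010 + 48841 - 46631\right) = -167 - 4220 = -4387$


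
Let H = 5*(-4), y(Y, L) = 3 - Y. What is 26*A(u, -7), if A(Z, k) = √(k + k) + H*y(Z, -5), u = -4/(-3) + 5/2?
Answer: 1300/3 + 26*I*√14 ≈ 433.33 + 97.283*I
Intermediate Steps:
u = 23/6 (u = -4*(-⅓) + 5*(½) = 4/3 + 5/2 = 23/6 ≈ 3.8333)
H = -20
A(Z, k) = -60 + 20*Z + √2*√k (A(Z, k) = √(k + k) - 20*(3 - Z) = √(2*k) + (-60 + 20*Z) = √2*√k + (-60 + 20*Z) = -60 + 20*Z + √2*√k)
26*A(u, -7) = 26*(-60 + 20*(23/6) + √2*√(-7)) = 26*(-60 + 230/3 + √2*(I*√7)) = 26*(-60 + 230/3 + I*√14) = 26*(50/3 + I*√14) = 1300/3 + 26*I*√14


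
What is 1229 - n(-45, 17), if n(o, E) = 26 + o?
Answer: 1248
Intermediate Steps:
1229 - n(-45, 17) = 1229 - (26 - 45) = 1229 - 1*(-19) = 1229 + 19 = 1248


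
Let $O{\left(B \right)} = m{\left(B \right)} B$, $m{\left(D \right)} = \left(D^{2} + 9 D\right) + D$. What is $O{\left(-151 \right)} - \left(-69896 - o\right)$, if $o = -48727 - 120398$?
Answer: $-3314170$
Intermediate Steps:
$o = -169125$ ($o = -48727 - 120398 = -169125$)
$m{\left(D \right)} = D^{2} + 10 D$
$O{\left(B \right)} = B^{2} \left(10 + B\right)$ ($O{\left(B \right)} = B \left(10 + B\right) B = B^{2} \left(10 + B\right)$)
$O{\left(-151 \right)} - \left(-69896 - o\right) = \left(-151\right)^{2} \left(10 - 151\right) - \left(-69896 - -169125\right) = 22801 \left(-141\right) - \left(-69896 + 169125\right) = -3214941 - 99229 = -3314170$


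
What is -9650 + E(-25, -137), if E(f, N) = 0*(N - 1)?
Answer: -9650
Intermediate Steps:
E(f, N) = 0 (E(f, N) = 0*(-1 + N) = 0)
-9650 + E(-25, -137) = -9650 + 0 = -9650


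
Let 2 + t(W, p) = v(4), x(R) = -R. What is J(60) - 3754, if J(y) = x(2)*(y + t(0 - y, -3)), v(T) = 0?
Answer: -3870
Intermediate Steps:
t(W, p) = -2 (t(W, p) = -2 + 0 = -2)
J(y) = 4 - 2*y (J(y) = (-1*2)*(y - 2) = -2*(-2 + y) = 4 - 2*y)
J(60) - 3754 = (4 - 2*60) - 3754 = (4 - 120) - 3754 = -116 - 3754 = -3870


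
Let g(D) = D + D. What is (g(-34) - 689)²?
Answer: 573049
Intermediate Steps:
g(D) = 2*D
(g(-34) - 689)² = (2*(-34) - 689)² = (-68 - 689)² = (-757)² = 573049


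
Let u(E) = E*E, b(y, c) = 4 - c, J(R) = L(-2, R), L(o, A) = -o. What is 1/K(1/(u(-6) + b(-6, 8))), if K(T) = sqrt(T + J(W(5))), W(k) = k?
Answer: 4*sqrt(130)/65 ≈ 0.70165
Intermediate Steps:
J(R) = 2 (J(R) = -1*(-2) = 2)
u(E) = E**2
K(T) = sqrt(2 + T) (K(T) = sqrt(T + 2) = sqrt(2 + T))
1/K(1/(u(-6) + b(-6, 8))) = 1/(sqrt(2 + 1/((-6)**2 + (4 - 1*8)))) = 1/(sqrt(2 + 1/(36 + (4 - 8)))) = 1/(sqrt(2 + 1/(36 - 4))) = 1/(sqrt(2 + 1/32)) = 1/(sqrt(65/32)) = 1/(sqrt(130)/8) = 4*sqrt(130)/65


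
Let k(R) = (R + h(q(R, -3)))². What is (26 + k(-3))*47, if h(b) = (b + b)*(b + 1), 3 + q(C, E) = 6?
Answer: 21949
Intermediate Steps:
q(C, E) = 3 (q(C, E) = -3 + 6 = 3)
h(b) = 2*b*(1 + b) (h(b) = (2*b)*(1 + b) = 2*b*(1 + b))
k(R) = (24 + R)² (k(R) = (R + 2*3*(1 + 3))² = (R + 2*3*4)² = (R + 24)² = (24 + R)²)
(26 + k(-3))*47 = (26 + (24 - 3)²)*47 = (26 + 21²)*47 = (26 + 441)*47 = 467*47 = 21949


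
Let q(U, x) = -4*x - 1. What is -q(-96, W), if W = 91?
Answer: 365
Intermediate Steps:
q(U, x) = -1 - 4*x
-q(-96, W) = -(-1 - 4*91) = -(-1 - 364) = -1*(-365) = 365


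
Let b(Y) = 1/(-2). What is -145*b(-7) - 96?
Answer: -47/2 ≈ -23.500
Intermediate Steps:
b(Y) = -½
-145*b(-7) - 96 = -145*(-½) - 96 = 145/2 - 96 = -47/2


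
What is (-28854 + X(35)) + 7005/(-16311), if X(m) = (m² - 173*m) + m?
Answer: -182951948/5437 ≈ -33649.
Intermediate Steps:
X(m) = m² - 172*m
(-28854 + X(35)) + 7005/(-16311) = (-28854 + 35*(-172 + 35)) + 7005/(-16311) = (-28854 + 35*(-137)) + 7005*(-1/16311) = (-28854 - 4795) - 2335/5437 = -33649 - 2335/5437 = -182951948/5437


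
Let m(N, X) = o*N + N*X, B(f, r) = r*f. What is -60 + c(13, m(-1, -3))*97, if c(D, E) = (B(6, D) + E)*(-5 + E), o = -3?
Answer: 8088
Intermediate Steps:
B(f, r) = f*r
m(N, X) = -3*N + N*X
c(D, E) = (-5 + E)*(E + 6*D) (c(D, E) = (6*D + E)*(-5 + E) = (E + 6*D)*(-5 + E) = (-5 + E)*(E + 6*D))
-60 + c(13, m(-1, -3))*97 = -60 + ((-(-3 - 3))² - 30*13 - (-5)*(-3 - 3) + 6*13*(-(-3 - 3)))*97 = -60 + ((-1*(-6))² - 390 - (-5)*(-6) + 6*13*(-1*(-6)))*97 = -60 + (6² - 390 - 5*6 + 6*13*6)*97 = -60 + (36 - 390 - 30 + 468)*97 = -60 + 84*97 = -60 + 8148 = 8088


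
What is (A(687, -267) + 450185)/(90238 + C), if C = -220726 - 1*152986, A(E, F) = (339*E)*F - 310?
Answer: 30866278/141737 ≈ 217.77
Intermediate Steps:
A(E, F) = -310 + 339*E*F (A(E, F) = 339*E*F - 310 = -310 + 339*E*F)
C = -373712 (C = -220726 - 152986 = -373712)
(A(687, -267) + 450185)/(90238 + C) = ((-310 + 339*687*(-267)) + 450185)/(90238 - 373712) = ((-310 - 62182431) + 450185)/(-283474) = (-62182741 + 450185)*(-1/283474) = -61732556*(-1/283474) = 30866278/141737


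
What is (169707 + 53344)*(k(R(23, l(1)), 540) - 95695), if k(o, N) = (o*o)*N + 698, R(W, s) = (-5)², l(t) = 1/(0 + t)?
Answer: 54090536653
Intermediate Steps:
l(t) = 1/t
R(W, s) = 25
k(o, N) = 698 + N*o² (k(o, N) = o²*N + 698 = N*o² + 698 = 698 + N*o²)
(169707 + 53344)*(k(R(23, l(1)), 540) - 95695) = (169707 + 53344)*((698 + 540*25²) - 95695) = 223051*((698 + 540*625) - 95695) = 223051*((698 + 337500) - 95695) = 223051*(338198 - 95695) = 223051*242503 = 54090536653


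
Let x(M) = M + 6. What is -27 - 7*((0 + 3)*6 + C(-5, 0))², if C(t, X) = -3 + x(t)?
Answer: -1819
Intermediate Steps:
x(M) = 6 + M
C(t, X) = 3 + t (C(t, X) = -3 + (6 + t) = 3 + t)
-27 - 7*((0 + 3)*6 + C(-5, 0))² = -27 - 7*((0 + 3)*6 + (3 - 5))² = -27 - 7*(3*6 - 2)² = -27 - 7*(18 - 2)² = -27 - 7*16² = -27 - 7*256 = -27 - 1792 = -1819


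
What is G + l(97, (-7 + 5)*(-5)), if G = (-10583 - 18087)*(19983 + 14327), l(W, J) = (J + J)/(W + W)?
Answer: -95415766890/97 ≈ -9.8367e+8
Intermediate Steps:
l(W, J) = J/W (l(W, J) = (2*J)/((2*W)) = (2*J)*(1/(2*W)) = J/W)
G = -983667700 (G = -28670*34310 = -983667700)
G + l(97, (-7 + 5)*(-5)) = -983667700 + ((-7 + 5)*(-5))/97 = -983667700 - 2*(-5)*(1/97) = -983667700 + 10*(1/97) = -983667700 + 10/97 = -95415766890/97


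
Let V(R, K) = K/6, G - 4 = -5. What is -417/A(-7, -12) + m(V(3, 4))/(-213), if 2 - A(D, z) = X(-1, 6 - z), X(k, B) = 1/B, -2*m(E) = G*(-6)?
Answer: -532891/2485 ≈ -214.44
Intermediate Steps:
G = -1 (G = 4 - 5 = -1)
V(R, K) = K/6 (V(R, K) = K*(1/6) = K/6)
m(E) = -3 (m(E) = -(-1)*(-6)/2 = -1/2*6 = -3)
A(D, z) = 2 - 1/(6 - z)
-417/A(-7, -12) + m(V(3, 4))/(-213) = -417*(-6 - 12)/(-11 + 2*(-12)) - 3/(-213) = -417*(-18/(-11 - 24)) - 3*(-1/213) = -417/((-1/18*(-35))) + 1/71 = -417/35/18 + 1/71 = -417*18/35 + 1/71 = -7506/35 + 1/71 = -532891/2485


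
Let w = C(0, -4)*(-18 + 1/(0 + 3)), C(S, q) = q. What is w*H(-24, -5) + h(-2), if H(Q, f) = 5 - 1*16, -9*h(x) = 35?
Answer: -7031/9 ≈ -781.22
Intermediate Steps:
h(x) = -35/9 (h(x) = -1/9*35 = -35/9)
H(Q, f) = -11 (H(Q, f) = 5 - 16 = -11)
w = 212/3 (w = -4*(-18 + 1/(0 + 3)) = -4*(-18 + 1/3) = -4*(-53/3) = 212/3 ≈ 70.667)
w*H(-24, -5) + h(-2) = (212/3)*(-11) - 35/9 = -2332/3 - 35/9 = -7031/9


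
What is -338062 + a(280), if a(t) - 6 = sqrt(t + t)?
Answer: -338056 + 4*sqrt(35) ≈ -3.3803e+5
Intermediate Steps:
a(t) = 6 + sqrt(2)*sqrt(t) (a(t) = 6 + sqrt(t + t) = 6 + sqrt(2*t) = 6 + sqrt(2)*sqrt(t))
-338062 + a(280) = -338062 + (6 + sqrt(2)*sqrt(280)) = -338062 + (6 + sqrt(2)*(2*sqrt(70))) = -338062 + (6 + 4*sqrt(35)) = -338056 + 4*sqrt(35)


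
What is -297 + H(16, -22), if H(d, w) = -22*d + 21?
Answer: -628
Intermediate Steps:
H(d, w) = 21 - 22*d
-297 + H(16, -22) = -297 + (21 - 22*16) = -297 + (21 - 352) = -297 - 331 = -628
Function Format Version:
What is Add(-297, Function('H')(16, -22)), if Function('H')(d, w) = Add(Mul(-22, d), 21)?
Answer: -628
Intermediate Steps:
Function('H')(d, w) = Add(21, Mul(-22, d))
Add(-297, Function('H')(16, -22)) = Add(-297, Add(21, Mul(-22, 16))) = Add(-297, Add(21, -352)) = Add(-297, -331) = -628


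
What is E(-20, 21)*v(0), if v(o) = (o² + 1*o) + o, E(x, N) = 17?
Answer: 0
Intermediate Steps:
v(o) = o² + 2*o (v(o) = (o² + o) + o = (o + o²) + o = o² + 2*o)
E(-20, 21)*v(0) = 17*(0*(2 + 0)) = 17*(0*2) = 17*0 = 0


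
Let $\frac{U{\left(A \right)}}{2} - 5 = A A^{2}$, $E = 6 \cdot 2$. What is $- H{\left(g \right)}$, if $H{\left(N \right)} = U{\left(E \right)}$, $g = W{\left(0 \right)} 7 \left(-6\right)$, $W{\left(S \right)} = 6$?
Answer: $-3466$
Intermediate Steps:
$E = 12$
$g = -252$ ($g = 6 \cdot 7 \left(-6\right) = 42 \left(-6\right) = -252$)
$U{\left(A \right)} = 10 + 2 A^{3}$ ($U{\left(A \right)} = 10 + 2 A A^{2} = 10 + 2 A^{3}$)
$H{\left(N \right)} = 3466$ ($H{\left(N \right)} = 10 + 2 \cdot 12^{3} = 10 + 2 \cdot 1728 = 10 + 3456 = 3466$)
$- H{\left(g \right)} = \left(-1\right) 3466 = -3466$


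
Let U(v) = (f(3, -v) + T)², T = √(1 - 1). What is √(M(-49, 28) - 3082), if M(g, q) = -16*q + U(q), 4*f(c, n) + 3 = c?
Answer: I*√3530 ≈ 59.414*I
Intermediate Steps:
f(c, n) = -¾ + c/4
T = 0 (T = √0 = 0)
U(v) = 0 (U(v) = ((-¾ + (¼)*3) + 0)² = ((-¾ + ¾) + 0)² = (0 + 0)² = 0² = 0)
M(g, q) = -16*q (M(g, q) = -16*q + 0 = -16*q)
√(M(-49, 28) - 3082) = √(-16*28 - 3082) = √(-448 - 3082) = √(-3530) = I*√3530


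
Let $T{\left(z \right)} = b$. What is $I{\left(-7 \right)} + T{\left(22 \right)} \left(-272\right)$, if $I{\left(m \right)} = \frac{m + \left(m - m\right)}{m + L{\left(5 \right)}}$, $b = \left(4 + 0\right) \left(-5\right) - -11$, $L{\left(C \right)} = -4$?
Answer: $\frac{26935}{11} \approx 2448.6$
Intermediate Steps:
$b = -9$ ($b = 4 \left(-5\right) + 11 = -20 + 11 = -9$)
$T{\left(z \right)} = -9$
$I{\left(m \right)} = \frac{m}{-4 + m}$ ($I{\left(m \right)} = \frac{m + \left(m - m\right)}{m - 4} = \frac{m + 0}{-4 + m} = \frac{m}{-4 + m}$)
$I{\left(-7 \right)} + T{\left(22 \right)} \left(-272\right) = - \frac{7}{-4 - 7} - -2448 = - \frac{7}{-11} + 2448 = \left(-7\right) \left(- \frac{1}{11}\right) + 2448 = \frac{7}{11} + 2448 = \frac{26935}{11}$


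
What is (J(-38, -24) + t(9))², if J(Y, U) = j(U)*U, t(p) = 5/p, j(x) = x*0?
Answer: 25/81 ≈ 0.30864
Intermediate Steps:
j(x) = 0
J(Y, U) = 0 (J(Y, U) = 0*U = 0)
(J(-38, -24) + t(9))² = (0 + 5/9)² = (5/9)² = 25/81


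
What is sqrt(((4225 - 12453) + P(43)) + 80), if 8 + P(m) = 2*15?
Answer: I*sqrt(8126) ≈ 90.144*I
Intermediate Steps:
P(m) = 22 (P(m) = -8 + 2*15 = -8 + 30 = 22)
sqrt(((4225 - 12453) + P(43)) + 80) = sqrt(((4225 - 12453) + 22) + 80) = sqrt((-8228 + 22) + 80) = sqrt(-8206 + 80) = sqrt(-8126) = I*sqrt(8126)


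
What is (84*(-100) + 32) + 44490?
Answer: 36122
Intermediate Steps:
(84*(-100) + 32) + 44490 = (-8400 + 32) + 44490 = -8368 + 44490 = 36122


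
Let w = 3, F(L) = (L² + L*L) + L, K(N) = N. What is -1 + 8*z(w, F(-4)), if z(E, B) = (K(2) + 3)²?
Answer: 199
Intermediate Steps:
F(L) = L + 2*L² (F(L) = (L² + L²) + L = 2*L² + L = L + 2*L²)
z(E, B) = 25 (z(E, B) = (2 + 3)² = 5² = 25)
-1 + 8*z(w, F(-4)) = -1 + 8*25 = -1 + 200 = 199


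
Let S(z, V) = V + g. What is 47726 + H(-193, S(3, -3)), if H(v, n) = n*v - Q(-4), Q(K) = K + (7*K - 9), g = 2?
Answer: 47960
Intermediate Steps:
S(z, V) = 2 + V (S(z, V) = V + 2 = 2 + V)
Q(K) = -9 + 8*K (Q(K) = K + (-9 + 7*K) = -9 + 8*K)
H(v, n) = 41 + n*v (H(v, n) = n*v - (-9 + 8*(-4)) = n*v - (-9 - 32) = n*v - 1*(-41) = n*v + 41 = 41 + n*v)
47726 + H(-193, S(3, -3)) = 47726 + (41 + (2 - 3)*(-193)) = 47726 + (41 - 1*(-193)) = 47726 + (41 + 193) = 47726 + 234 = 47960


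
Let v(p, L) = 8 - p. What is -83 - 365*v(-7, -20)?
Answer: -5558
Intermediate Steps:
-83 - 365*v(-7, -20) = -83 - 365*(8 - 1*(-7)) = -83 - 365*(8 + 7) = -83 - 365*15 = -83 - 5475 = -5558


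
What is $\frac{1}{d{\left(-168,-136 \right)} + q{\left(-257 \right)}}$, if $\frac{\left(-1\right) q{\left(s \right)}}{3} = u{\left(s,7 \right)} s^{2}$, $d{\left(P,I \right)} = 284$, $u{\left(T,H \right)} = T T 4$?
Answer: $- \frac{1}{52349644528} \approx -1.9102 \cdot 10^{-11}$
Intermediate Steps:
$u{\left(T,H \right)} = 4 T^{2}$ ($u{\left(T,H \right)} = T^{2} \cdot 4 = 4 T^{2}$)
$q{\left(s \right)} = - 12 s^{4}$ ($q{\left(s \right)} = - 3 \cdot 4 s^{2} s^{2} = - 3 \cdot 4 s^{4} = - 12 s^{4}$)
$\frac{1}{d{\left(-168,-136 \right)} + q{\left(-257 \right)}} = \frac{1}{284 - 12 \left(-257\right)^{4}} = \frac{1}{284 - 52349644812} = \frac{1}{-52349644528} = - \frac{1}{52349644528}$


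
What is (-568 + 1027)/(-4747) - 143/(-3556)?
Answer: -953383/16880332 ≈ -0.056479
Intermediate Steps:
(-568 + 1027)/(-4747) - 143/(-3556) = 459*(-1/4747) - 143*(-1/3556) = -459/4747 + 143/3556 = -953383/16880332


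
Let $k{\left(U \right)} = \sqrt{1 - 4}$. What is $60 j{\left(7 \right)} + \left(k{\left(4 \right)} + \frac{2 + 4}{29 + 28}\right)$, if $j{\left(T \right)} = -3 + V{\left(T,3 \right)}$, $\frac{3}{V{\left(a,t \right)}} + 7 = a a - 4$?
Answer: $- \frac{3328}{19} + i \sqrt{3} \approx -175.16 + 1.732 i$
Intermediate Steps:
$V{\left(a,t \right)} = \frac{3}{-11 + a^{2}}$ ($V{\left(a,t \right)} = \frac{3}{-7 + \left(a a - 4\right)} = \frac{3}{-7 + \left(a^{2} - 4\right)} = \frac{3}{-7 + \left(-4 + a^{2}\right)} = \frac{3}{-11 + a^{2}}$)
$k{\left(U \right)} = i \sqrt{3}$ ($k{\left(U \right)} = \sqrt{-3} = i \sqrt{3}$)
$j{\left(T \right)} = -3 + \frac{3}{-11 + T^{2}}$
$60 j{\left(7 \right)} + \left(k{\left(4 \right)} + \frac{2 + 4}{29 + 28}\right) = 60 \frac{3 \left(12 - 7^{2}\right)}{-11 + 7^{2}} + \left(i \sqrt{3} + \frac{2 + 4}{29 + 28}\right) = 60 \frac{3 \left(12 - 49\right)}{-11 + 49} + \left(i \sqrt{3} + \frac{6}{57}\right) = 60 \frac{3 \left(12 - 49\right)}{38} + \left(i \sqrt{3} + 6 \cdot \frac{1}{57}\right) = 60 \cdot 3 \cdot \frac{1}{38} \left(-37\right) + \left(i \sqrt{3} + \frac{2}{19}\right) = 60 \left(- \frac{111}{38}\right) + \left(\frac{2}{19} + i \sqrt{3}\right) = - \frac{3330}{19} + \left(\frac{2}{19} + i \sqrt{3}\right) = - \frac{3328}{19} + i \sqrt{3}$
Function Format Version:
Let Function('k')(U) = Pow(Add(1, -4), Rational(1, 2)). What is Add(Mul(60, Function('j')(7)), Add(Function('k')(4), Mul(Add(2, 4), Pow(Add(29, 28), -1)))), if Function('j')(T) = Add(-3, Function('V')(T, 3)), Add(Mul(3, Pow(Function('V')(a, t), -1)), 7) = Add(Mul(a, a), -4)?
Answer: Add(Rational(-3328, 19), Mul(I, Pow(3, Rational(1, 2)))) ≈ Add(-175.16, Mul(1.7320, I))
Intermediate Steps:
Function('V')(a, t) = Mul(3, Pow(Add(-11, Pow(a, 2)), -1)) (Function('V')(a, t) = Mul(3, Pow(Add(-7, Add(Mul(a, a), -4)), -1)) = Mul(3, Pow(Add(-7, Add(Pow(a, 2), -4)), -1)) = Mul(3, Pow(Add(-7, Add(-4, Pow(a, 2))), -1)) = Mul(3, Pow(Add(-11, Pow(a, 2)), -1)))
Function('k')(U) = Mul(I, Pow(3, Rational(1, 2))) (Function('k')(U) = Pow(-3, Rational(1, 2)) = Mul(I, Pow(3, Rational(1, 2))))
Function('j')(T) = Add(-3, Mul(3, Pow(Add(-11, Pow(T, 2)), -1)))
Add(Mul(60, Function('j')(7)), Add(Function('k')(4), Mul(Add(2, 4), Pow(Add(29, 28), -1)))) = Add(Mul(60, Mul(3, Pow(Add(-11, Pow(7, 2)), -1), Add(12, Mul(-1, Pow(7, 2))))), Add(Mul(I, Pow(3, Rational(1, 2))), Mul(Add(2, 4), Pow(Add(29, 28), -1)))) = Add(Mul(60, Mul(3, Pow(Add(-11, 49), -1), Add(12, Mul(-1, 49)))), Add(Mul(I, Pow(3, Rational(1, 2))), Mul(6, Pow(57, -1)))) = Add(Mul(60, Mul(3, Pow(38, -1), Add(12, -49))), Add(Mul(I, Pow(3, Rational(1, 2))), Mul(6, Rational(1, 57)))) = Add(Mul(60, Mul(3, Rational(1, 38), -37)), Add(Mul(I, Pow(3, Rational(1, 2))), Rational(2, 19))) = Add(Mul(60, Rational(-111, 38)), Add(Rational(2, 19), Mul(I, Pow(3, Rational(1, 2))))) = Add(Rational(-3330, 19), Add(Rational(2, 19), Mul(I, Pow(3, Rational(1, 2))))) = Add(Rational(-3328, 19), Mul(I, Pow(3, Rational(1, 2))))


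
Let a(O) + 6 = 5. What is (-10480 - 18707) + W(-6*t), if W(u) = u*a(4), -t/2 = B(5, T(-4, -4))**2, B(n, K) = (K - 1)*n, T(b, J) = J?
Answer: -36687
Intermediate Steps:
B(n, K) = n*(-1 + K) (B(n, K) = (-1 + K)*n = n*(-1 + K))
a(O) = -1 (a(O) = -6 + 5 = -1)
t = -1250 (t = -2*25*(-1 - 4)**2 = -2*(5*(-5))**2 = -2*(-25)**2 = -2*625 = -1250)
W(u) = -u (W(u) = u*(-1) = -u)
(-10480 - 18707) + W(-6*t) = (-10480 - 18707) - (-6)*(-1250) = -29187 - 1*7500 = -29187 - 7500 = -36687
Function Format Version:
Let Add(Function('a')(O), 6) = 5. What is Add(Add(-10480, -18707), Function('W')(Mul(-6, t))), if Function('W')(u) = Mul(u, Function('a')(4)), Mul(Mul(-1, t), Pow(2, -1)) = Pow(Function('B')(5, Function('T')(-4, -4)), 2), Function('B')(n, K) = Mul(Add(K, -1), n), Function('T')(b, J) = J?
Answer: -36687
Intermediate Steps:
Function('B')(n, K) = Mul(n, Add(-1, K)) (Function('B')(n, K) = Mul(Add(-1, K), n) = Mul(n, Add(-1, K)))
Function('a')(O) = -1 (Function('a')(O) = Add(-6, 5) = -1)
t = -1250 (t = Mul(-2, Pow(Mul(5, Add(-1, -4)), 2)) = Mul(-2, Pow(Mul(5, -5), 2)) = Mul(-2, Pow(-25, 2)) = Mul(-2, 625) = -1250)
Function('W')(u) = Mul(-1, u) (Function('W')(u) = Mul(u, -1) = Mul(-1, u))
Add(Add(-10480, -18707), Function('W')(Mul(-6, t))) = Add(Add(-10480, -18707), Mul(-1, Mul(-6, -1250))) = Add(-29187, Mul(-1, 7500)) = Add(-29187, -7500) = -36687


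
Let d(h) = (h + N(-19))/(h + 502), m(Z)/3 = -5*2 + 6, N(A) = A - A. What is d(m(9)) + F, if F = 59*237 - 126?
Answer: 3394959/245 ≈ 13857.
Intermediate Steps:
N(A) = 0
F = 13857 (F = 13983 - 126 = 13857)
m(Z) = -12 (m(Z) = 3*(-5*2 + 6) = 3*(-10 + 6) = 3*(-4) = -12)
d(h) = h/(502 + h) (d(h) = (h + 0)/(h + 502) = h/(502 + h))
d(m(9)) + F = -12/(502 - 12) + 13857 = -12/490 + 13857 = -12*1/490 + 13857 = -6/245 + 13857 = 3394959/245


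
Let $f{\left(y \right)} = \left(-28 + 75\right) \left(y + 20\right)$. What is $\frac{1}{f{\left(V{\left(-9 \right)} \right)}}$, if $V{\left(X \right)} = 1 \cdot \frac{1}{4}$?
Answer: $\frac{4}{3807} \approx 0.0010507$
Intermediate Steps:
$V{\left(X \right)} = \frac{1}{4}$ ($V{\left(X \right)} = 1 \cdot \frac{1}{4} = \frac{1}{4}$)
$f{\left(y \right)} = 940 + 47 y$ ($f{\left(y \right)} = 47 \left(20 + y\right) = 940 + 47 y$)
$\frac{1}{f{\left(V{\left(-9 \right)} \right)}} = \frac{1}{940 + 47 \cdot \frac{1}{4}} = \frac{1}{940 + \frac{47}{4}} = \frac{1}{\frac{3807}{4}} = \frac{4}{3807}$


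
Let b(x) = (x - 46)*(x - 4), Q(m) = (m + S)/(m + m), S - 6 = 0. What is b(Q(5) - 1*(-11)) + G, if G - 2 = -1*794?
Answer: -106659/100 ≈ -1066.6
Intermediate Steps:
S = 6 (S = 6 + 0 = 6)
Q(m) = (6 + m)/(2*m) (Q(m) = (m + 6)/(m + m) = (6 + m)/((2*m)) = (6 + m)*(1/(2*m)) = (6 + m)/(2*m))
b(x) = (-46 + x)*(-4 + x)
G = -792 (G = 2 - 1*794 = 2 - 794 = -792)
b(Q(5) - 1*(-11)) + G = (184 + ((1/2)*(6 + 5)/5 - 1*(-11))**2 - 50*((1/2)*(6 + 5)/5 - 1*(-11))) - 792 = (184 + ((1/2)*(1/5)*11 + 11)**2 - 50*((1/2)*(1/5)*11 + 11)) - 792 = (184 + (11/10 + 11)**2 - 50*(11/10 + 11)) - 792 = (184 + (121/10)**2 - 50*121/10) - 792 = (184 + 14641/100 - 605) - 792 = -27459/100 - 792 = -106659/100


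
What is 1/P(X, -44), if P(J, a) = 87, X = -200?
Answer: 1/87 ≈ 0.011494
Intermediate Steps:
1/P(X, -44) = 1/87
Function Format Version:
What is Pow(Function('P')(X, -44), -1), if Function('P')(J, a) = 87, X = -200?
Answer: Rational(1, 87) ≈ 0.011494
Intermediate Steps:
Pow(Function('P')(X, -44), -1) = Pow(87, -1) = Rational(1, 87)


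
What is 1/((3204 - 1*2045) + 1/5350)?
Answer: 5350/6200651 ≈ 0.00086281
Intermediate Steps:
1/((3204 - 1*2045) + 1/5350) = 1/((3204 - 2045) + 1/5350) = 1/(1159 + 1/5350) = 1/(6200651/5350) = 5350/6200651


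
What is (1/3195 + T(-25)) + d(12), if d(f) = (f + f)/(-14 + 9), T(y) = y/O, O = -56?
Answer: -155777/35784 ≈ -4.3533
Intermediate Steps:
T(y) = -y/56 (T(y) = y/(-56) = y*(-1/56) = -y/56)
d(f) = -2*f/5 (d(f) = (2*f)/(-5) = (2*f)*(-1/5) = -2*f/5)
(1/3195 + T(-25)) + d(12) = (1/3195 - 1/56*(-25)) - 2/5*12 = (1/3195 + 25/56) - 24/5 = 79931/178920 - 24/5 = -155777/35784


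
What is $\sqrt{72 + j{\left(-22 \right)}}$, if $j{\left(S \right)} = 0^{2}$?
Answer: $6 \sqrt{2} \approx 8.4853$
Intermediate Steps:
$j{\left(S \right)} = 0$
$\sqrt{72 + j{\left(-22 \right)}} = \sqrt{72 + 0} = \sqrt{72} = 6 \sqrt{2}$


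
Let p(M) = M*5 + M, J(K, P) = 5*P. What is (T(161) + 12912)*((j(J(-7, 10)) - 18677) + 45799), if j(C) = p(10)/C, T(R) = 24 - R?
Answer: 346498880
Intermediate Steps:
p(M) = 6*M (p(M) = 5*M + M = 6*M)
j(C) = 60/C (j(C) = (6*10)/C = 60/C)
(T(161) + 12912)*((j(J(-7, 10)) - 18677) + 45799) = ((24 - 1*161) + 12912)*((60/((5*10)) - 18677) + 45799) = ((24 - 161) + 12912)*((60/50 - 18677) + 45799) = (-137 + 12912)*((60*(1/50) - 18677) + 45799) = 12775*((6/5 - 18677) + 45799) = 12775*(-93379/5 + 45799) = 12775*(135616/5) = 346498880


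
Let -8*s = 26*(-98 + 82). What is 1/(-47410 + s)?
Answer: -1/47358 ≈ -2.1116e-5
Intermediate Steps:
s = 52 (s = -13*(-98 + 82)/4 = -13*(-16)/4 = -⅛*(-416) = 52)
1/(-47410 + s) = 1/(-47410 + 52) = 1/(-47358) = -1/47358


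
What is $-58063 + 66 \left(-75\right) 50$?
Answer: $-305563$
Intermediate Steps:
$-58063 + 66 \left(-75\right) 50 = -58063 - 247500 = -305563$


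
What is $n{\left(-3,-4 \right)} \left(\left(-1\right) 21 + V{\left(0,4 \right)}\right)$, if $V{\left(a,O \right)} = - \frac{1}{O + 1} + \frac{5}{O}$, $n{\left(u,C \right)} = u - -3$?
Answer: $0$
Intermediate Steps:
$n{\left(u,C \right)} = 3 + u$ ($n{\left(u,C \right)} = u + 3 = 3 + u$)
$V{\left(a,O \right)} = - \frac{1}{1 + O} + \frac{5}{O}$
$n{\left(-3,-4 \right)} \left(\left(-1\right) 21 + V{\left(0,4 \right)}\right) = \left(3 - 3\right) \left(\left(-1\right) 21 + \frac{5 + 4 \cdot 4}{4 \left(1 + 4\right)}\right) = 0 \left(-21 + \frac{5 + 16}{4 \cdot 5}\right) = 0 \left(-21 + \frac{1}{4} \cdot \frac{1}{5} \cdot 21\right) = 0 \left(-21 + \frac{21}{20}\right) = 0 \left(- \frac{399}{20}\right) = 0$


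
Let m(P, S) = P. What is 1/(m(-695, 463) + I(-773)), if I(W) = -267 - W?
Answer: -1/189 ≈ -0.0052910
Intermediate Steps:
1/(m(-695, 463) + I(-773)) = 1/(-695 + (-267 - 1*(-773))) = 1/(-695 + (-267 + 773)) = 1/(-695 + 506) = 1/(-189) = -1/189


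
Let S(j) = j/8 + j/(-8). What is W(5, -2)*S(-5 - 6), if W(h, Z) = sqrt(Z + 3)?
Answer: 0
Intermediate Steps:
W(h, Z) = sqrt(3 + Z)
S(j) = 0 (S(j) = j*(1/8) + j*(-1/8) = j/8 - j/8 = 0)
W(5, -2)*S(-5 - 6) = sqrt(3 - 2)*0 = sqrt(1)*0 = 1*0 = 0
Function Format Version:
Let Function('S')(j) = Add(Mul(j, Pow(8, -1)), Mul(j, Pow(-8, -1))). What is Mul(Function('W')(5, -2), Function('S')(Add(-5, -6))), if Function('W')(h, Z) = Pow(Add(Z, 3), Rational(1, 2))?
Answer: 0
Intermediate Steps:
Function('W')(h, Z) = Pow(Add(3, Z), Rational(1, 2))
Function('S')(j) = 0 (Function('S')(j) = Add(Mul(j, Rational(1, 8)), Mul(j, Rational(-1, 8))) = Add(Mul(Rational(1, 8), j), Mul(Rational(-1, 8), j)) = 0)
Mul(Function('W')(5, -2), Function('S')(Add(-5, -6))) = Mul(Pow(Add(3, -2), Rational(1, 2)), 0) = Mul(Pow(1, Rational(1, 2)), 0) = Mul(1, 0) = 0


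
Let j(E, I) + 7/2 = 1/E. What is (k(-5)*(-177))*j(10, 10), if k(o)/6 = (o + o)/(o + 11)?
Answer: -6018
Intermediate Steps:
j(E, I) = -7/2 + 1/E
k(o) = 12*o/(11 + o) (k(o) = 6*((o + o)/(o + 11)) = 6*((2*o)/(11 + o)) = 6*(2*o/(11 + o)) = 12*o/(11 + o))
(k(-5)*(-177))*j(10, 10) = ((12*(-5)/(11 - 5))*(-177))*(-7/2 + 1/10) = ((12*(-5)/6)*(-177))*(-7/2 + ⅒) = ((12*(-5)*(⅙))*(-177))*(-17/5) = -10*(-177)*(-17/5) = 1770*(-17/5) = -6018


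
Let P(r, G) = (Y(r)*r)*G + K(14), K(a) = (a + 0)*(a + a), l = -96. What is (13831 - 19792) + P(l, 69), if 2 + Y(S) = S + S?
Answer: 1279487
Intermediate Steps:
K(a) = 2*a² (K(a) = a*(2*a) = 2*a²)
Y(S) = -2 + 2*S (Y(S) = -2 + (S + S) = -2 + 2*S)
P(r, G) = 392 + G*r*(-2 + 2*r) (P(r, G) = ((-2 + 2*r)*r)*G + 2*14² = (r*(-2 + 2*r))*G + 2*196 = G*r*(-2 + 2*r) + 392 = 392 + G*r*(-2 + 2*r))
(13831 - 19792) + P(l, 69) = (13831 - 19792) + (392 + 2*69*(-96)*(-1 - 96)) = -5961 + (392 + 2*69*(-96)*(-97)) = -5961 + (392 + 1285056) = -5961 + 1285448 = 1279487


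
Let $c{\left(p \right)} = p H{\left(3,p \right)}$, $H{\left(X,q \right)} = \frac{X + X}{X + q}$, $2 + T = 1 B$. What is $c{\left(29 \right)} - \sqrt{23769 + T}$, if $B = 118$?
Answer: $\frac{87}{16} - \sqrt{23885} \approx -149.11$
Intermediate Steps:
$T = 116$ ($T = -2 + 1 \cdot 118 = -2 + 118 = 116$)
$H{\left(X,q \right)} = \frac{2 X}{X + q}$
$c{\left(p \right)} = \frac{6 p}{3 + p}$ ($c{\left(p \right)} = p 2 \cdot 3 \frac{1}{3 + p} = p \frac{6}{3 + p} = \frac{6 p}{3 + p}$)
$c{\left(29 \right)} - \sqrt{23769 + T} = 6 \cdot 29 \frac{1}{3 + 29} - \sqrt{23769 + 116} = 6 \cdot 29 \cdot \frac{1}{32} - \sqrt{23885} = \frac{87}{16} - \sqrt{23885}$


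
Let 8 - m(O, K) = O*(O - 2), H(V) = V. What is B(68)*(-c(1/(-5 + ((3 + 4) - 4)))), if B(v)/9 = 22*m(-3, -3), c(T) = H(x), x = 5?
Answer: 6930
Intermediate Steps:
m(O, K) = 8 - O*(-2 + O) (m(O, K) = 8 - O*(O - 2) = 8 - O*(-2 + O))
c(T) = 5
B(v) = -1386 (B(v) = 9*(22*(8 - 1*(-3)² + 2*(-3))) = 9*(22*(8 - 1*9 - 6)) = 9*(22*(8 - 9 - 6)) = 9*(22*(-7)) = 9*(-154) = -1386)
B(68)*(-c(1/(-5 + ((3 + 4) - 4)))) = -(-1386)*5 = -1386*(-5) = 6930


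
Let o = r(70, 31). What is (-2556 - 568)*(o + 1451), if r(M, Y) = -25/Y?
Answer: -140442544/31 ≈ -4.5304e+6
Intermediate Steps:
o = -25/31 ≈ -0.80645
(-2556 - 568)*(o + 1451) = (-2556 - 568)*(-25/31 + 1451) = -3124*44956/31 = -140442544/31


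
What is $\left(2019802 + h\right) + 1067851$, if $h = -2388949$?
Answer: $698704$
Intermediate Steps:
$\left(2019802 + h\right) + 1067851 = \left(2019802 - 2388949\right) + 1067851 = -369147 + 1067851 = 698704$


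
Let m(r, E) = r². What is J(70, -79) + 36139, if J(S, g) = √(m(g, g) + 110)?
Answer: 36139 + √6351 ≈ 36219.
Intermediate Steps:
J(S, g) = √(110 + g²) (J(S, g) = √(g² + 110) = √(110 + g²))
J(70, -79) + 36139 = √(110 + (-79)²) + 36139 = √(110 + 6241) + 36139 = √6351 + 36139 = 36139 + √6351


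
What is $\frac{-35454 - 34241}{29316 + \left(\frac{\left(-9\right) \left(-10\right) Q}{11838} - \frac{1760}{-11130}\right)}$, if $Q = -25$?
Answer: $- \frac{153046665555}{64376370757} \approx -2.3774$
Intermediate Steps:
$\frac{-35454 - 34241}{29316 + \left(\frac{\left(-9\right) \left(-10\right) Q}{11838} - \frac{1760}{-11130}\right)} = \frac{-35454 - 34241}{29316 + \left(\frac{\left(-9\right) \left(-10\right) \left(-25\right)}{11838} - \frac{1760}{-11130}\right)} = - \frac{69695}{29316 + \left(90 \left(-25\right) \frac{1}{11838} - - \frac{176}{1113}\right)} = - \frac{69695}{29316 + \left(\left(-2250\right) \frac{1}{11838} + \frac{176}{1113}\right)} = - \frac{69695}{29316 + \left(- \frac{375}{1973} + \frac{176}{1113}\right)} = - \frac{69695}{29316 - \frac{70127}{2195949}} = - \frac{69695}{\frac{64376370757}{2195949}} = \left(-69695\right) \frac{2195949}{64376370757} = - \frac{153046665555}{64376370757}$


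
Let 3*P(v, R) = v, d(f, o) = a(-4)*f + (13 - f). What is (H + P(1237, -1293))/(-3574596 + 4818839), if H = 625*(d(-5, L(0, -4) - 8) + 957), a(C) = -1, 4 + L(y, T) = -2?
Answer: 1838737/3732729 ≈ 0.49260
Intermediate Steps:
L(y, T) = -6 (L(y, T) = -4 - 2 = -6)
d(f, o) = 13 - 2*f (d(f, o) = -f + (13 - f) = 13 - 2*f)
P(v, R) = v/3
H = 612500 (H = 625*((13 - 2*(-5)) + 957) = 625*((13 + 10) + 957) = 625*(23 + 957) = 625*980 = 612500)
(H + P(1237, -1293))/(-3574596 + 4818839) = (612500 + (⅓)*1237)/(-3574596 + 4818839) = (612500 + 1237/3)/1244243 = (1838737/3)*(1/1244243) = 1838737/3732729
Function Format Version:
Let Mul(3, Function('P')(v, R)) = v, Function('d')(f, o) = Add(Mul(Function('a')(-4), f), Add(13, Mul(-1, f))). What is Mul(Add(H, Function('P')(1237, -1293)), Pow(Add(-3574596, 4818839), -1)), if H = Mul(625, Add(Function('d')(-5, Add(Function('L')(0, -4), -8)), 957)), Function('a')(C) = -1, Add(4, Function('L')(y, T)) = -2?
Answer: Rational(1838737, 3732729) ≈ 0.49260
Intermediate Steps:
Function('L')(y, T) = -6 (Function('L')(y, T) = Add(-4, -2) = -6)
Function('d')(f, o) = Add(13, Mul(-2, f)) (Function('d')(f, o) = Add(Mul(-1, f), Add(13, Mul(-1, f))) = Add(13, Mul(-2, f)))
Function('P')(v, R) = Mul(Rational(1, 3), v)
H = 612500 (H = Mul(625, Add(Add(13, Mul(-2, -5)), 957)) = Mul(625, Add(Add(13, 10), 957)) = Mul(625, Add(23, 957)) = Mul(625, 980) = 612500)
Mul(Add(H, Function('P')(1237, -1293)), Pow(Add(-3574596, 4818839), -1)) = Mul(Add(612500, Mul(Rational(1, 3), 1237)), Pow(Add(-3574596, 4818839), -1)) = Mul(Add(612500, Rational(1237, 3)), Pow(1244243, -1)) = Mul(Rational(1838737, 3), Rational(1, 1244243)) = Rational(1838737, 3732729)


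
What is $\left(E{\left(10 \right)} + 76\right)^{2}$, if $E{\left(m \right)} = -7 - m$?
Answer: $3481$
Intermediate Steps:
$\left(E{\left(10 \right)} + 76\right)^{2} = \left(\left(-7 - 10\right) + 76\right)^{2} = \left(-17 + 76\right)^{2} = 59^{2} = 3481$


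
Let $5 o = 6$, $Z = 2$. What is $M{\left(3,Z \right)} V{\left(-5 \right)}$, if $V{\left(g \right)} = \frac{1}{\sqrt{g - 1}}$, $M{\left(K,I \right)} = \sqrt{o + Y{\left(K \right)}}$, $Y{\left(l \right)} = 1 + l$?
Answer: $- \frac{i \sqrt{195}}{15} \approx - 0.93095 i$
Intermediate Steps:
$o = \frac{6}{5}$ ($o = \frac{1}{5} \cdot 6 = \frac{6}{5} \approx 1.2$)
$M{\left(K,I \right)} = \sqrt{\frac{11}{5} + K}$ ($M{\left(K,I \right)} = \sqrt{\frac{6}{5} + \left(1 + K\right)} = \sqrt{\frac{11}{5} + K}$)
$V{\left(g \right)} = \frac{1}{\sqrt{-1 + g}}$
$M{\left(3,Z \right)} V{\left(-5 \right)} = \frac{\frac{1}{5} \sqrt{55 + 25 \cdot 3}}{\sqrt{-1 - 5}} = \frac{\frac{1}{5} \sqrt{55 + 75}}{i \sqrt{6}} = \frac{\sqrt{130}}{5} \left(- \frac{i \sqrt{6}}{6}\right) = - \frac{i \sqrt{195}}{15}$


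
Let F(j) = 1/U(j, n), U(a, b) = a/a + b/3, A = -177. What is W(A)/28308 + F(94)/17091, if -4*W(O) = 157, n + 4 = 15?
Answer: -295447/215027568 ≈ -0.0013740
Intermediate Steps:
n = 11 (n = -4 + 15 = 11)
W(O) = -157/4 (W(O) = -1/4*157 = -157/4)
U(a, b) = 1 + b/3 (U(a, b) = 1 + b*(1/3) = 1 + b/3)
F(j) = 3/14 (F(j) = 1/(1 + (1/3)*11) = 1/(1 + 11/3) = 1/(14/3) = 3/14)
W(A)/28308 + F(94)/17091 = -157/4/28308 + (3/14)/17091 = -157/4*1/28308 + (3/14)*(1/17091) = -157/113232 + 1/79758 = -295447/215027568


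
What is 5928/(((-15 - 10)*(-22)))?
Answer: 2964/275 ≈ 10.778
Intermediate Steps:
5928/(((-15 - 10)*(-22))) = 5928/((-25*(-22))) = 5928/550 = 5928*(1/550) = 2964/275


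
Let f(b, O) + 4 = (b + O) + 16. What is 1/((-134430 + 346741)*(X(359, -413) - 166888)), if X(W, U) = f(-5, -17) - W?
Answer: -1/35510500927 ≈ -2.8161e-11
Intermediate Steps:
f(b, O) = 12 + O + b (f(b, O) = -4 + ((b + O) + 16) = -4 + ((O + b) + 16) = -4 + (16 + O + b) = 12 + O + b)
X(W, U) = -10 - W (X(W, U) = (12 - 17 - 5) - W = -10 - W)
1/((-134430 + 346741)*(X(359, -413) - 166888)) = 1/((-134430 + 346741)*((-10 - 1*359) - 166888)) = 1/(212311*((-10 - 359) - 166888)) = 1/(212311*(-369 - 166888)) = 1/(212311*(-167257)) = 1/(-35510500927) = -1/35510500927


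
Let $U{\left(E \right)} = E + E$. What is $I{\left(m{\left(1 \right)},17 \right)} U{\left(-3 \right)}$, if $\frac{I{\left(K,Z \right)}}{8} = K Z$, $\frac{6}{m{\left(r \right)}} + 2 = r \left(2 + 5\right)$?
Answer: $- \frac{4896}{5} \approx -979.2$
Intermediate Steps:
$m{\left(r \right)} = \frac{6}{-2 + 7 r}$ ($m{\left(r \right)} = \frac{6}{-2 + r \left(2 + 5\right)} = \frac{6}{-2 + r 7} = \frac{6}{-2 + 7 r}$)
$I{\left(K,Z \right)} = 8 K Z$
$U{\left(E \right)} = 2 E$
$I{\left(m{\left(1 \right)},17 \right)} U{\left(-3 \right)} = 8 \frac{6}{-2 + 7 \cdot 1} \cdot 17 \cdot 2 \left(-3\right) = 8 \frac{6}{-2 + 7} \cdot 17 \left(-6\right) = 8 \cdot \frac{6}{5} \cdot 17 \left(-6\right) = \frac{816}{5} \left(-6\right) = - \frac{4896}{5}$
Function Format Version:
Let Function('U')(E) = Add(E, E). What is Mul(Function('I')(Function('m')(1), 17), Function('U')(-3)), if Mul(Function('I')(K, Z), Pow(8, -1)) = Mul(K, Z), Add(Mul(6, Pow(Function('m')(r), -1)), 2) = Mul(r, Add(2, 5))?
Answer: Rational(-4896, 5) ≈ -979.20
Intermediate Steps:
Function('m')(r) = Mul(6, Pow(Add(-2, Mul(7, r)), -1)) (Function('m')(r) = Mul(6, Pow(Add(-2, Mul(r, Add(2, 5))), -1)) = Mul(6, Pow(Add(-2, Mul(r, 7)), -1)) = Mul(6, Pow(Add(-2, Mul(7, r)), -1)))
Function('I')(K, Z) = Mul(8, K, Z) (Function('I')(K, Z) = Mul(8, Mul(K, Z)) = Mul(8, K, Z))
Function('U')(E) = Mul(2, E)
Mul(Function('I')(Function('m')(1), 17), Function('U')(-3)) = Mul(Mul(8, Mul(6, Pow(Add(-2, Mul(7, 1)), -1)), 17), Mul(2, -3)) = Mul(Mul(8, Mul(6, Pow(Add(-2, 7), -1)), 17), -6) = Mul(Mul(8, Mul(6, Pow(5, -1)), 17), -6) = Mul(Mul(8, Mul(6, Rational(1, 5)), 17), -6) = Mul(Mul(8, Rational(6, 5), 17), -6) = Mul(Rational(816, 5), -6) = Rational(-4896, 5)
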